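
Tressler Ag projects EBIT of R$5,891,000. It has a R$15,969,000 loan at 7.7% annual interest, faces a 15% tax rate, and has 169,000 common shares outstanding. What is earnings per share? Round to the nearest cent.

R$23.44

Interest = R$1,229,613.00, so EBT = R$5,891,000 − R$1,229,613.00 = R$4,661,387.00.
After tax at 15%: net income = R$4,661,387.00 × 0.85 = R$3,962,178.95.
Per share: R$3,962,178.95 / 169,000 shares = R$23.44.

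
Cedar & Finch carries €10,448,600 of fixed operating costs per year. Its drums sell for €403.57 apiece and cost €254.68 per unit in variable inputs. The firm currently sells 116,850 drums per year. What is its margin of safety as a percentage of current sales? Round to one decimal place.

39.9%

Contribution margin per unit = €403.57 − €254.68 = €148.89. Break-even units = €10,448,600 ÷ €148.89 = 70,176.64; break-even revenue = 70,176.64 × €403.57 = €28,321,186.80.
Actual sales revenue = 116,850 × €403.57 = €47,157,154.50.
Margin of safety = (€47,157,154.50 − €28,321,186.80) ÷ €47,157,154.50 = 39.9%.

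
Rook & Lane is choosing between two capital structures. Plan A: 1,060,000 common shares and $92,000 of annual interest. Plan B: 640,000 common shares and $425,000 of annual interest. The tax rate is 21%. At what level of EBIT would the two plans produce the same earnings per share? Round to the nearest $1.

Set EPS_A = EPS_B: (EBIT − $92,000)(1 − 0.21) ÷ 1,060,000 = (EBIT − $425,000)(1 − 0.21) ÷ 640,000.
The (1 − t) factor cancels: (EBIT − 92,000) × 640,000 = (EBIT − 425,000) × 1,060,000.
EBIT × (1,060,000 − 640,000) = 425,000 × 1,060,000 − 92,000 × 640,000 = 391,620,000,000, so EBIT = 391,620,000,000 ÷ 420,000 = 932,428.57.

$932,429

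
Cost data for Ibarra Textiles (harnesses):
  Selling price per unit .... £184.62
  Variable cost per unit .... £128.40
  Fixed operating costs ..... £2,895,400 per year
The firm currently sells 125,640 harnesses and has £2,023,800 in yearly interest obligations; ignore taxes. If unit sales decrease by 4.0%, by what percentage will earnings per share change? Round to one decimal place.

-13.2%

Contribution at this volume is 125,640 × £56.22 = £7,063,480.80.
Operating income = contribution − fixed costs = £7,063,480.80 − £2,895,400 = £4,168,080.80.
Interest = £2,023,800.00, so EBIT − I = £2,144,280.80.
Degree of combined leverage = contribution ÷ (EBIT − I) = £7,063,480.80 ÷ £2,144,280.80 = 3.2941.
%ΔEPS = DCL × %ΔSales = 3.2941 × -4.0% = -13.2%.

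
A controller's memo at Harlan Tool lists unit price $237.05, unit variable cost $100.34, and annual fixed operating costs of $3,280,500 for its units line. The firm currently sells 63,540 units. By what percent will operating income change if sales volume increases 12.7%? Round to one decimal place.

Total contribution margin = 63,540 × $136.71 = $8,686,553.40.
EBIT = $8,686,553.40 − $3,280,500 = $5,406,053.40.
So DOL = total CM / EBIT = $8,686,553.40 / $5,406,053.40 = 1.6068.
%ΔEBIT = DOL × %ΔSales = 1.6068 × +12.7% = +20.4%.

+20.4%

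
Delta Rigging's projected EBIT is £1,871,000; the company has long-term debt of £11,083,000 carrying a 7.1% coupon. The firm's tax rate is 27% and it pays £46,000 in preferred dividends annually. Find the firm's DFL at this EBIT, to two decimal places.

1.83

Annual interest charges come to £786,893.00.
Preferred dividends grossed up pre-tax: £46,000 / (1 − 0.27) = £63,013.70.
DFL = EBIT ÷ [EBIT − I − D_p/(1−t)] = £1,871,000 ÷ [£1,871,000 − £786,893.00 − £63,013.70] = £1,871,000 ÷ £1,021,093.30 = 1.8323.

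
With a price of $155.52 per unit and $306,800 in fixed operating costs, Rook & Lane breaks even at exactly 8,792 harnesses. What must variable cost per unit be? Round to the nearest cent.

$120.62

At break-even, FC = Q × (P − VC), so P − VC = $306,800 ÷ 8,792 = $34.8954.
Hence VC = price − CM = $155.52 − $34.8954 = $120.62.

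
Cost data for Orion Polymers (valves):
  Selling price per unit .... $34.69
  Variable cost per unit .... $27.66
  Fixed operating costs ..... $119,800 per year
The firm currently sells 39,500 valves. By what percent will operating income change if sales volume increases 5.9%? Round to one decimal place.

Total contribution margin = 39,500 × $7.03 = $277,685.00.
Operating income = contribution − fixed costs = $277,685.00 − $119,800 = $157,885.00.
Degree of operating leverage = $277,685.00 / $157,885.00 = 1.7588.
Operating income changes by 1.7588 × +5.9% = +10.4%.

+10.4%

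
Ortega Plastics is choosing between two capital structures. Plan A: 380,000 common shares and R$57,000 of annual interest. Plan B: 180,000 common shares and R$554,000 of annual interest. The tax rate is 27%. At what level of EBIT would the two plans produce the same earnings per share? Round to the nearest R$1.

At indifference, (EBIT − 57,000)(1 − t)/380,000 = (EBIT − 554,000)(1 − t)/180,000.
The (1 − t) factor cancels: (EBIT − 57,000) × 180,000 = (EBIT − 554,000) × 380,000.
EBIT × (380,000 − 180,000) = 554,000 × 380,000 − 57,000 × 180,000 = 200,260,000,000, so EBIT = 200,260,000,000 ÷ 200,000 = 1,001,300.00.

R$1,001,300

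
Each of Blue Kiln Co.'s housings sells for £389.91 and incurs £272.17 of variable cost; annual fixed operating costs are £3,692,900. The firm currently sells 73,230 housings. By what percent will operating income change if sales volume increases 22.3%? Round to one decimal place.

At 73,230 units, contribution = 73,230 × £117.74 = £8,622,100.20.
Operating income = contribution − fixed costs = £8,622,100.20 − £3,692,900 = £4,929,200.20.
So DOL = total CM / EBIT = £8,622,100.20 / £4,929,200.20 = 1.7492.
So EBIT moves 1.7492 × (+22.3%) = +39.0%.

+39.0%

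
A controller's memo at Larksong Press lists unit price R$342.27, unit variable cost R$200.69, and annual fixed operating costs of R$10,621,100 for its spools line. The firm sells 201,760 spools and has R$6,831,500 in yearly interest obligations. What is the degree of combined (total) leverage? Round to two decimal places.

2.57

At 201,760 units, contribution = 201,760 × R$141.58 = R$28,565,180.80.
Operating income = contribution − fixed costs = R$28,565,180.80 − R$10,621,100 = R$17,944,080.80. Interest = R$6,831,500.00.
DOL = R$28,565,180.80 ÷ R$17,944,080.80 = 1.5919; DFL = R$17,944,080.80 ÷ R$11,112,580.80 = 1.6148.
DCL = DOL × DFL = 1.5919 × 1.6148 = 2.5706.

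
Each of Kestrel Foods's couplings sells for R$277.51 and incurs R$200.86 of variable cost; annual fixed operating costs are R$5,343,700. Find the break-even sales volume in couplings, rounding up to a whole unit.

69,716 couplings

Contribution margin per unit = R$277.51 − R$200.86 = R$76.65.
Units to break even: R$5,343,700 ÷ R$76.65 = 69,715.59, rounded up to 69,716.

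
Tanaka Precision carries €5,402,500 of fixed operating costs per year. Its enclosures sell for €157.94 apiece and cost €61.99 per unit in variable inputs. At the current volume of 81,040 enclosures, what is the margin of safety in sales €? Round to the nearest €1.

Each unit contributes €157.94 − €61.99 = €95.95. Break-even units = €5,402,500 ÷ €95.95 = 56,305.37; break-even revenue = 56,305.37 × €157.94 = €8,892,869.72.
Current sales = 81,040 × €157.94 = €12,799,457.60.
Margin of safety = €12,799,457.60 − €8,892,869.72 = €3,906,588.

€3,906,588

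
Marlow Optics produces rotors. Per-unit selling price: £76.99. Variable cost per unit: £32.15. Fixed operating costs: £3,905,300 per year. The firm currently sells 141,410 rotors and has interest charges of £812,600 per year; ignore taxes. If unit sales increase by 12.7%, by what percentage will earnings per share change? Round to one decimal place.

+49.6%

Contribution at this volume is 141,410 × £44.84 = £6,340,824.40.
Operating income = contribution − fixed costs = £6,340,824.40 − £3,905,300 = £2,435,524.40.
Interest = £812,600.00, so EBIT − I = £1,622,924.40.
DCL = total CM / (EBIT − I) = £6,340,824.40 / £1,622,924.40 = 3.9070.
EPS therefore changes by 3.9070 × (+12.7%) = +49.6%.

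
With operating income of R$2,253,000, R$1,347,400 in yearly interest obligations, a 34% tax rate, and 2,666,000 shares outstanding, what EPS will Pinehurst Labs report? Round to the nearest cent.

Interest = R$1,347,400.00, so EBT = R$2,253,000 − R$1,347,400.00 = R$905,600.00.
Net income = R$905,600.00 × (1 − 0.34) = R$597,696.00.
EPS = R$597,696.00 ÷ 2,666,000 = R$0.22.

R$0.22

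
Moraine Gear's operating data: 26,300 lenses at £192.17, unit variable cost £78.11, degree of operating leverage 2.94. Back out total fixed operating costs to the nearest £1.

At 26,300 units, contribution = 26,300 × £114.06 = £2,999,778.00.
Since DOL = CM ÷ EBIT, EBIT = £2,999,778.00 ÷ 2.94 = £1,020,332.65.
Fixed costs = CM − EBIT = £2,999,778.00 − £1,020,332.65 = £1,979,445.

£1,979,445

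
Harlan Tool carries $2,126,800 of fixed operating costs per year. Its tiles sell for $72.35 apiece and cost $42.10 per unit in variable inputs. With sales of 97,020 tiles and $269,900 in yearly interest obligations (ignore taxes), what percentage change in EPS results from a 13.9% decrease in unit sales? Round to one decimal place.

-75.8%

At 97,020 units, contribution = 97,020 × $30.25 = $2,934,855.00.
Subtracting fixed costs: EBIT = $2,934,855.00 − $2,126,800 = $808,055.00.
After interest of $269,900.00, pre-tax earnings = $538,155.00.
DCL = total CM / (EBIT − I) = $2,934,855.00 / $538,155.00 = 5.4535.
EPS therefore changes by 5.4535 × (-13.9%) = -75.8%.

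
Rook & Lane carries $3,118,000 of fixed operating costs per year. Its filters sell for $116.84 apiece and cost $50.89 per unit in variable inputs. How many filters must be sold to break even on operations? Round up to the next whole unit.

47,279 filters

Contribution margin per unit = $116.84 − $50.89 = $65.95.
Break-even Q = $3,118,000 / $65.95 = 47,278.24 → 47,279 filters.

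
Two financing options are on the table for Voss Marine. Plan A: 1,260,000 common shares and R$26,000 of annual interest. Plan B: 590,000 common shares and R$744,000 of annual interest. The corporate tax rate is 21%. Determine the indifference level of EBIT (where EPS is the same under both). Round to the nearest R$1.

At indifference, (EBIT − 26,000)(1 − t)/1,260,000 = (EBIT − 744,000)(1 − t)/590,000.
Cancelling (1 − t) and cross-multiplying: 590,000·(EBIT − 26,000) = 1,260,000·(EBIT − 744,000).
EBIT × (1,260,000 − 590,000) = 744,000 × 1,260,000 − 26,000 × 590,000 = 922,100,000,000, so EBIT = 922,100,000,000 ÷ 670,000 = 1,376,268.66.

R$1,376,269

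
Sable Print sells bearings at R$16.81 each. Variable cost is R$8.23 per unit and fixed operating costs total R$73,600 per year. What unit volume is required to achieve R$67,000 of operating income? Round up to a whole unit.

16,387 bearings

Each unit contributes R$16.81 − R$8.23 = R$8.58.
Required volume = (fixed costs + target profit) ÷ CM = (R$73,600 + R$67,000) ÷ R$8.58 = 16,386.95, so 16,387 bearings.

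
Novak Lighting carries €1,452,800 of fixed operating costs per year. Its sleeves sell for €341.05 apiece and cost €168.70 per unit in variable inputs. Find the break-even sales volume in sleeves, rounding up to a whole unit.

Unit CM = price − variable cost = €341.05 − €168.70 = €172.35.
Break-even Q = €1,452,800 / €172.35 = 8,429.36 → 8,430 sleeves.

8,430 sleeves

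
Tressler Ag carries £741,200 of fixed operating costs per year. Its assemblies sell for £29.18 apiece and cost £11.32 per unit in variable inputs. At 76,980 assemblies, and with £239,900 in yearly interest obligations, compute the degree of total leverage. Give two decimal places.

3.49

Contribution at this volume is 76,980 × £17.86 = £1,374,862.80.
Operating income = contribution − fixed costs = £1,374,862.80 − £741,200 = £633,662.80. Interest = £239,900.00.
DOL = £1,374,862.80 ÷ £633,662.80 = 2.1697; DFL = £633,662.80 ÷ £393,762.80 = 1.6093.
DCL = DOL × DFL = 2.1697 × 1.6093 = 3.4917.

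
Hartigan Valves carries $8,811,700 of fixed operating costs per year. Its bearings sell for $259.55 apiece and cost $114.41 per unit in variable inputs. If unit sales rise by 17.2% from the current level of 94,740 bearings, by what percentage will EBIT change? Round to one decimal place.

Total contribution margin = 94,740 × $145.14 = $13,750,563.60.
Subtracting fixed costs: EBIT = $13,750,563.60 − $8,811,700 = $4,938,863.60.
So DOL = total CM / EBIT = $13,750,563.60 / $4,938,863.60 = 2.7842.
So EBIT moves 2.7842 × (+17.2%) = +47.9%.

+47.9%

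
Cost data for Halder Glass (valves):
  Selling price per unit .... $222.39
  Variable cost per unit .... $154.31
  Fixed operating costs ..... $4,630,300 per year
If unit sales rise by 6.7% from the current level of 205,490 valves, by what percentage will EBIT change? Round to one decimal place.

+10.0%

Contribution at this volume is 205,490 × $68.08 = $13,989,759.20.
EBIT = $13,989,759.20 − $4,630,300 = $9,359,459.20.
DOL = contribution ÷ EBIT = $13,989,759.20 ÷ $9,359,459.20 = 1.4947.
Operating income changes by 1.4947 × +6.7% = +10.0%.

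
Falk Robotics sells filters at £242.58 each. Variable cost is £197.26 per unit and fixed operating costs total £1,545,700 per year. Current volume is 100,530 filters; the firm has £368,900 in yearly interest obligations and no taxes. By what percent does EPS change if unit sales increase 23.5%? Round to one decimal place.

+40.5%

At 100,530 units, contribution = 100,530 × £45.32 = £4,556,019.60.
Subtracting fixed costs: EBIT = £4,556,019.60 − £1,545,700 = £3,010,319.60.
After interest of £368,900.00, pre-tax earnings = £2,641,419.60.
Degree of combined leverage = contribution ÷ (EBIT − I) = £4,556,019.60 ÷ £2,641,419.60 = 1.7248.
EPS therefore changes by 1.7248 × (+23.5%) = +40.5%.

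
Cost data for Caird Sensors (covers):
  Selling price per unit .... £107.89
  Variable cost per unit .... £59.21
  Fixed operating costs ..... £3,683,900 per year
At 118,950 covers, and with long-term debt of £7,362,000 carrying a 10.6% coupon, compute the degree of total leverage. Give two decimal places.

4.37

Total contribution margin = 118,950 × £48.68 = £5,790,486.00.
Subtracting fixed costs: EBIT = £5,790,486.00 − £3,683,900 = £2,106,586.00. Interest = £780,372.00.
DOL = £5,790,486.00 ÷ £2,106,586.00 = 2.7488; DFL = £2,106,586.00 ÷ £1,326,214.00 = 1.5884.
Combined leverage = 2.7488 × 1.5884 = 4.3662.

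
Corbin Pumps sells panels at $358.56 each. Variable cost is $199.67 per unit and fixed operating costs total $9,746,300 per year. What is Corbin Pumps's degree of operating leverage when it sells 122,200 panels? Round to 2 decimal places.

Contribution at this volume is 122,200 × $158.89 = $19,416,358.00.
Operating income = contribution − fixed costs = $19,416,358.00 − $9,746,300 = $9,670,058.00.
Degree of operating leverage = $19,416,358.00 / $9,670,058.00 = 2.0079.

2.01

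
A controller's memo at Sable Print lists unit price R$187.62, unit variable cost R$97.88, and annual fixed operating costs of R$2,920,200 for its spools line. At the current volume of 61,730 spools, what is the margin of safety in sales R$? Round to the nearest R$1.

R$5,476,502

Each unit contributes R$187.62 − R$97.88 = R$89.74. Break-even units = R$2,920,200 ÷ R$89.74 = 32,540.67; break-even revenue = 32,540.67 × R$187.62 = R$6,105,281.08.
Actual sales revenue = 61,730 × R$187.62 = R$11,581,782.60.
Margin of safety = R$11,581,782.60 − R$6,105,281.08 = R$5,476,502.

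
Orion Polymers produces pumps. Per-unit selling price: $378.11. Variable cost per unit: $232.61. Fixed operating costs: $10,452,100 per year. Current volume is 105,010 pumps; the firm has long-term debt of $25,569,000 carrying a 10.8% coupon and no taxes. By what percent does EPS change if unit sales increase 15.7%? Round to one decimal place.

Total contribution margin = 105,010 × $145.50 = $15,278,955.00.
Operating income = contribution − fixed costs = $15,278,955.00 − $10,452,100 = $4,826,855.00.
Interest = $2,761,452.00, so EBIT − I = $2,065,403.00.
Degree of combined leverage = contribution ÷ (EBIT − I) = $15,278,955.00 ÷ $2,065,403.00 = 7.3976.
%ΔEPS = DCL × %ΔSales = 7.3976 × +15.7% = +116.1%.

+116.1%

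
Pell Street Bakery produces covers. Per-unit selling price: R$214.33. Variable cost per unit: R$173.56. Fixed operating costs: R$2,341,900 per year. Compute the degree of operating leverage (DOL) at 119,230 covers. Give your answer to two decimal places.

1.93

Contribution at this volume is 119,230 × R$40.77 = R$4,861,007.10.
Operating income = contribution − fixed costs = R$4,861,007.10 − R$2,341,900 = R$2,519,107.10.
DOL = contribution ÷ EBIT = R$4,861,007.10 ÷ R$2,519,107.10 = 1.9297.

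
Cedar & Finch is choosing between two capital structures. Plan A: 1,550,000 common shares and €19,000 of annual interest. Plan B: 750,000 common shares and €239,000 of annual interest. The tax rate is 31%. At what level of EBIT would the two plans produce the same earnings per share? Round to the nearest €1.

€445,250

Set EPS_A = EPS_B: (EBIT − €19,000)(1 − 0.31) ÷ 1,550,000 = (EBIT − €239,000)(1 − 0.31) ÷ 750,000.
Cancelling (1 − t) and cross-multiplying: 750,000·(EBIT − 19,000) = 1,550,000·(EBIT − 239,000).
Solving, EBIT = (239,000·1,550,000 − 19,000·750,000) / (1,550,000 − 750,000) = 356,200,000,000 / 800,000 = 445,250.00.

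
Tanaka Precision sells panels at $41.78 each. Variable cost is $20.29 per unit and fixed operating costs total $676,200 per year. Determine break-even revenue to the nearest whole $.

$1,314,641

CM per unit = $41.78 − $20.29 = $21.49; CM ratio = $21.49 / $41.78 = 0.5144.
Break-even revenue = fixed costs × price ÷ CM = $676,200 × $41.78 ÷ $21.49 = $1,314,641.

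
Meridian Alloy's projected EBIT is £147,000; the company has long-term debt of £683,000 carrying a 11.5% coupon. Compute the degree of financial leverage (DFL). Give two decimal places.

2.15

Annual interest charges come to £78,545.00.
DFL = EBIT ÷ (EBIT − I) = £147,000 ÷ (£147,000 − £78,545.00) = £147,000 ÷ £68,455.00 = 2.1474.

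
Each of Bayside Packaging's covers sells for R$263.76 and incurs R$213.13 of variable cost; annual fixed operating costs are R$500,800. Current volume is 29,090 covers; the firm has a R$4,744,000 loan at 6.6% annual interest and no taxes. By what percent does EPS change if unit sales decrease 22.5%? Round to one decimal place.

At 29,090 units, contribution = 29,090 × R$50.63 = R$1,472,826.70.
Subtracting fixed costs: EBIT = R$1,472,826.70 − R$500,800 = R$972,026.70.
Interest = R$313,104.00, so EBIT − I = R$658,922.70.
Degree of combined leverage = contribution ÷ (EBIT − I) = R$1,472,826.70 ÷ R$658,922.70 = 2.2352.
EPS therefore changes by 2.2352 × (-22.5%) = -50.3%.

-50.3%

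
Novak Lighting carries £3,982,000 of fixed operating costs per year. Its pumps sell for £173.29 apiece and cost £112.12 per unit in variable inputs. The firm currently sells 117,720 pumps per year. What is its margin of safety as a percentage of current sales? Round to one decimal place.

44.7%

Unit CM = price − variable cost = £173.29 − £112.12 = £61.17. Break-even units = £3,982,000 ÷ £61.17 = 65,097.27; break-even revenue = 65,097.27 × £173.29 = £11,280,705.90.
Actual sales revenue = 117,720 × £173.29 = £20,399,698.80.
Margin of safety = (£20,399,698.80 − £11,280,705.90) ÷ £20,399,698.80 = 44.7%.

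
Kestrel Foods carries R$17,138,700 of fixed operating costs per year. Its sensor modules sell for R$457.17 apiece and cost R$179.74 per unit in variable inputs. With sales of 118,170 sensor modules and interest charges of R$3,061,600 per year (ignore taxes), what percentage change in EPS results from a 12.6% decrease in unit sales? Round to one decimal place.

-32.8%

Total contribution margin = 118,170 × R$277.43 = R$32,783,903.10.
Subtracting fixed costs: EBIT = R$32,783,903.10 − R$17,138,700 = R$15,645,203.10.
After interest of R$3,061,600.00, pre-tax earnings = R$12,583,603.10.
DCL = total CM / (EBIT − I) = R$32,783,903.10 / R$12,583,603.10 = 2.6053.
%ΔEPS = DCL × %ΔSales = 2.6053 × -12.6% = -32.8%.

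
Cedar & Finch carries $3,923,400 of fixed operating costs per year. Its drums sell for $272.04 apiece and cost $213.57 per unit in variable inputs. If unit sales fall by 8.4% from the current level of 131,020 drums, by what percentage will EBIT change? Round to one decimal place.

-17.2%

Contribution at this volume is 131,020 × $58.47 = $7,660,739.40.
EBIT = $7,660,739.40 − $3,923,400 = $3,737,339.40.
DOL = contribution ÷ EBIT = $7,660,739.40 ÷ $3,737,339.40 = 2.0498.
So EBIT moves 2.0498 × (-8.4%) = -17.2%.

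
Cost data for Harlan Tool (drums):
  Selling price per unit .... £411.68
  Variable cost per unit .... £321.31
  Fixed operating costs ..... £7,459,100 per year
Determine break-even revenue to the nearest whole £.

£33,979,886

Contribution margin per unit = £411.68 − £321.31 = £90.37, a CM ratio of £90.37 ÷ £411.68 = 0.2195.
Break-even sales = FC ÷ CM ratio = £7,459,100 × £411.68 / £90.37 = £33,979,886.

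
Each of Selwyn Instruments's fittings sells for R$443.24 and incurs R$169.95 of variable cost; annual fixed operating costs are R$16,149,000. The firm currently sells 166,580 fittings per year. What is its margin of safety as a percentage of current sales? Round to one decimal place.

Contribution margin per unit = R$443.24 − R$169.95 = R$273.29. Break-even units = R$16,149,000 ÷ R$273.29 = 59,091.08; break-even revenue = 59,091.08 × R$443.24 = R$26,191,528.27.
Actual sales revenue = 166,580 × R$443.24 = R$73,834,919.20.
Margin of safety = (R$73,834,919.20 − R$26,191,528.27) ÷ R$73,834,919.20 = 64.5%.

64.5%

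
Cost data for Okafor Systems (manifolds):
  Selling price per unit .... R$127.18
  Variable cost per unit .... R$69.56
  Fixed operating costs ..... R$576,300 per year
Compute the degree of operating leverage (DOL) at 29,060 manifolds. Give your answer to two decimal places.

Total contribution margin = 29,060 × R$57.62 = R$1,674,437.20.
Operating income = contribution − fixed costs = R$1,674,437.20 − R$576,300 = R$1,098,137.20.
DOL = contribution ÷ EBIT = R$1,674,437.20 ÷ R$1,098,137.20 = 1.5248.

1.52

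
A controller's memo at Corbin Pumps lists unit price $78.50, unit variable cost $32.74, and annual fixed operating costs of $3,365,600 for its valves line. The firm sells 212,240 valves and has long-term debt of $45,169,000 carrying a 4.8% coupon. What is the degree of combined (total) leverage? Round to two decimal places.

2.32

At 212,240 units, contribution = 212,240 × $45.76 = $9,712,102.40.
Operating income = contribution − fixed costs = $9,712,102.40 − $3,365,600 = $6,346,502.40. Interest = $2,168,112.00.
DOL = $9,712,102.40 ÷ $6,346,502.40 = 1.5303; DFL = $6,346,502.40 ÷ $4,178,390.40 = 1.5189.
DCL = DOL × DFL = 1.5303 × 1.5189 = 2.3244.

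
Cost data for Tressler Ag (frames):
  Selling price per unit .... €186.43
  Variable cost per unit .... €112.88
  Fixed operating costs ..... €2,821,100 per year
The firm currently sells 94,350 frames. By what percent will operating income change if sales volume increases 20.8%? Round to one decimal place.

Total contribution margin = 94,350 × €73.55 = €6,939,442.50.
Subtracting fixed costs: EBIT = €6,939,442.50 − €2,821,100 = €4,118,342.50.
Degree of operating leverage = €6,939,442.50 / €4,118,342.50 = 1.6850.
%ΔEBIT = DOL × %ΔSales = 1.6850 × +20.8% = +35.0%.

+35.0%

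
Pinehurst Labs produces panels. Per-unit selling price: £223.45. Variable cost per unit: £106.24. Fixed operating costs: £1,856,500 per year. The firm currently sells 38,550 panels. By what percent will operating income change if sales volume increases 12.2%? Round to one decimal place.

Total contribution margin = 38,550 × £117.21 = £4,518,445.50.
Subtracting fixed costs: EBIT = £4,518,445.50 − £1,856,500 = £2,661,945.50.
DOL = contribution ÷ EBIT = £4,518,445.50 ÷ £2,661,945.50 = 1.6974.
So EBIT moves 1.6974 × (+12.2%) = +20.7%.

+20.7%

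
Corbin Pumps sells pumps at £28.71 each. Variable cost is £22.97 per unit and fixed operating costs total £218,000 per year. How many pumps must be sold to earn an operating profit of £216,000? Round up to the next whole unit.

75,610 pumps

Each unit contributes £28.71 − £22.97 = £5.74.
Required volume = (fixed costs + target profit) ÷ CM = (£218,000 + £216,000) ÷ £5.74 = 75,609.76, so 75,610 pumps.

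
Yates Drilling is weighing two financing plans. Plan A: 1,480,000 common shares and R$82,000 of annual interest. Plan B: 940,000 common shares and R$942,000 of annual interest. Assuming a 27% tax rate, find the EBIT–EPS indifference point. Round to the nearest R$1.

At indifference, (EBIT − 82,000)(1 − t)/1,480,000 = (EBIT − 942,000)(1 − t)/940,000.
Cancelling (1 − t) and cross-multiplying: 940,000·(EBIT − 82,000) = 1,480,000·(EBIT − 942,000).
EBIT × (1,480,000 − 940,000) = 942,000 × 1,480,000 − 82,000 × 940,000 = 1,317,080,000,000, so EBIT = 1,317,080,000,000 ÷ 540,000 = 2,439,037.04.

R$2,439,037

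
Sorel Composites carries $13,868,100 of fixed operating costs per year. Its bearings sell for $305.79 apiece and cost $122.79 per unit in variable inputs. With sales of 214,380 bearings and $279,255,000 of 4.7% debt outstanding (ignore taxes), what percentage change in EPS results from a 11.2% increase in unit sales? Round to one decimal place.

Total contribution margin = 214,380 × $183.00 = $39,231,540.00.
Operating income = contribution − fixed costs = $39,231,540.00 − $13,868,100 = $25,363,440.00.
Interest = $13,124,985.00, so EBIT − I = $12,238,455.00.
Degree of combined leverage = contribution ÷ (EBIT − I) = $39,231,540.00 ÷ $12,238,455.00 = 3.2056.
%ΔEPS = DCL × %ΔSales = 3.2056 × +11.2% = +35.9%.

+35.9%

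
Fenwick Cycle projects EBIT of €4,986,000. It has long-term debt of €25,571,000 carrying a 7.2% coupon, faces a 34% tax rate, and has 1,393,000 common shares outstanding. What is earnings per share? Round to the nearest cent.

Pre-tax income = €4,986,000 − €1,841,112.00 = €3,144,888.00.
Net income = €3,144,888.00 × (1 − 0.34) = €2,075,626.08.
Per share: €2,075,626.08 / 1,393,000 shares = €1.49.

€1.49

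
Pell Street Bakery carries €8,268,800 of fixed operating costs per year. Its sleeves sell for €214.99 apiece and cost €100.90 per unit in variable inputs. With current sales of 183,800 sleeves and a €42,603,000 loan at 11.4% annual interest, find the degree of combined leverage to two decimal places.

2.67

Contribution at this volume is 183,800 × €114.09 = €20,969,742.00.
Operating income = contribution − fixed costs = €20,969,742.00 − €8,268,800 = €12,700,942.00. Interest = €4,856,742.00, so EBIT − I = €7,844,200.00.
Degree of total leverage = total CM / (EBIT − interest) = €20,969,742.00 / €7,844,200.00 = 2.6733.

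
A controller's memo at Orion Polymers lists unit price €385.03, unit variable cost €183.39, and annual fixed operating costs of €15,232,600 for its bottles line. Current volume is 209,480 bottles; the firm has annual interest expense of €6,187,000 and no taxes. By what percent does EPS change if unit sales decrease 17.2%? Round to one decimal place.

-34.9%

Total contribution margin = 209,480 × €201.64 = €42,239,547.20.
Subtracting fixed costs: EBIT = €42,239,547.20 − €15,232,600 = €27,006,947.20.
Interest = €6,187,000.00, so EBIT − I = €20,819,947.20.
DCL = total CM / (EBIT − I) = €42,239,547.20 / €20,819,947.20 = 2.0288.
%ΔEPS = DCL × %ΔSales = 2.0288 × -17.2% = -34.9%.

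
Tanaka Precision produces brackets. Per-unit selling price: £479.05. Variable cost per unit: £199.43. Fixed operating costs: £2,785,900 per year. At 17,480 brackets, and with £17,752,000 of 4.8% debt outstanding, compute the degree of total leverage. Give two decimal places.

Contribution at this volume is 17,480 × £279.62 = £4,887,757.60.
Subtracting fixed costs: EBIT = £4,887,757.60 − £2,785,900 = £2,101,857.60. Interest = £852,096.00, so EBIT − I = £1,249,761.60.
Degree of total leverage = total CM / (EBIT − interest) = £4,887,757.60 / £1,249,761.60 = 3.9110.

3.91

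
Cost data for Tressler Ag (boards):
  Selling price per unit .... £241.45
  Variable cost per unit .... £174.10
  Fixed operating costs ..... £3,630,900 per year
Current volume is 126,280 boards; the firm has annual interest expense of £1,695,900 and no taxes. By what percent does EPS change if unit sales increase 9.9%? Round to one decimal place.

+26.5%

Total contribution margin = 126,280 × £67.35 = £8,504,958.00.
Operating income = contribution − fixed costs = £8,504,958.00 − £3,630,900 = £4,874,058.00.
Interest = £1,695,900.00, so EBIT − I = £3,178,158.00.
DCL = total CM / (EBIT − I) = £8,504,958.00 / £3,178,158.00 = 2.6761.
EPS therefore changes by 2.6761 × (+9.9%) = +26.5%.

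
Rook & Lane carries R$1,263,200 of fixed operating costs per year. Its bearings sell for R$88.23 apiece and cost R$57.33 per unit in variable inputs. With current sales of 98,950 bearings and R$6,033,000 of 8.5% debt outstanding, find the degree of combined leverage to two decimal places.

2.39

Total contribution margin = 98,950 × R$30.90 = R$3,057,555.00.
Operating income = contribution − fixed costs = R$3,057,555.00 − R$1,263,200 = R$1,794,355.00. Interest = R$512,805.00, so EBIT − I = R$1,281,550.00.
Degree of total leverage = total CM / (EBIT − interest) = R$3,057,555.00 / R$1,281,550.00 = 2.3858.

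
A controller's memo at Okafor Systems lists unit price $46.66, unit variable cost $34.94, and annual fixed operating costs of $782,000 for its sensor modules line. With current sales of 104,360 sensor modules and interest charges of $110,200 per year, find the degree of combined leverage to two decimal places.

Total contribution margin = 104,360 × $11.72 = $1,223,099.20.
Operating income = contribution − fixed costs = $1,223,099.20 − $782,000 = $441,099.20. Interest = $110,200.00.
DOL = $1,223,099.20 ÷ $441,099.20 = 2.7728; DFL = $441,099.20 ÷ $330,899.20 = 1.3330.
DCL = DOL × DFL = 2.7728 × 1.3330 = 3.6961.

3.70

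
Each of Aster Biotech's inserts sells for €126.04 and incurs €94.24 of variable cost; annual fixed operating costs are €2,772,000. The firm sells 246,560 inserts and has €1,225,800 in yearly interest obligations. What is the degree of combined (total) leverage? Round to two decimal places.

Total contribution margin = 246,560 × €31.80 = €7,840,608.00.
Subtracting fixed costs: EBIT = €7,840,608.00 − €2,772,000 = €5,068,608.00. Interest = €1,225,800.00.
DOL = €7,840,608.00 ÷ €5,068,608.00 = 1.5469; DFL = €5,068,608.00 ÷ €3,842,808.00 = 1.3190.
Combined leverage = 1.5469 × 1.3190 = 2.0404.

2.04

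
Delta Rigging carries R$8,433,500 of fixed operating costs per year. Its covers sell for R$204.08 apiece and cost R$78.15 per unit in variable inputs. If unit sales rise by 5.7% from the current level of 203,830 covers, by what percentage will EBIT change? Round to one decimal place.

+8.5%

At 203,830 units, contribution = 203,830 × R$125.93 = R$25,668,311.90.
EBIT = R$25,668,311.90 − R$8,433,500 = R$17,234,811.90.
So DOL = total CM / EBIT = R$25,668,311.90 / R$17,234,811.90 = 1.4893.
Operating income changes by 1.4893 × +5.7% = +8.5%.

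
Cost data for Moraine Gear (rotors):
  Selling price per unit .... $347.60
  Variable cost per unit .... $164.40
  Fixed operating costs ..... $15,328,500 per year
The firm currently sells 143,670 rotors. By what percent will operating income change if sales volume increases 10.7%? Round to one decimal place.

Total contribution margin = 143,670 × $183.20 = $26,320,344.00.
Operating income = contribution − fixed costs = $26,320,344.00 − $15,328,500 = $10,991,844.00.
Degree of operating leverage = $26,320,344.00 / $10,991,844.00 = 2.3945.
Operating income changes by 2.3945 × +10.7% = +25.6%.

+25.6%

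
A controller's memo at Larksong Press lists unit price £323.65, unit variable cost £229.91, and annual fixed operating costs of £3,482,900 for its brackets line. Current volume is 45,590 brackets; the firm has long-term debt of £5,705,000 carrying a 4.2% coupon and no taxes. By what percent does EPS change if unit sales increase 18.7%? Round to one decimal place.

Total contribution margin = 45,590 × £93.74 = £4,273,606.60.
EBIT = £4,273,606.60 − £3,482,900 = £790,706.60.
After interest of £239,610.00, pre-tax earnings = £551,096.60.
DCL = total CM / (EBIT − I) = £4,273,606.60 / £551,096.60 = 7.7547.
%ΔEPS = DCL × %ΔSales = 7.7547 × +18.7% = +145.0%.

+145.0%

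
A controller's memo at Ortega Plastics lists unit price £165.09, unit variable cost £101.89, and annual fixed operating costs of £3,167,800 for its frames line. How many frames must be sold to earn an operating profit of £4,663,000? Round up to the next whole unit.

123,906 frames

Each unit contributes £165.09 − £101.89 = £63.20.
Required volume = (fixed costs + target profit) ÷ CM = (£3,167,800 + £4,663,000) ÷ £63.20 = 123,905.06, so 123,906 frames.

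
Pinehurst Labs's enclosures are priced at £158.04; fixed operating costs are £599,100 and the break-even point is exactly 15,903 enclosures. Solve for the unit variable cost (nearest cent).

£120.37

Contribution per unit must be FC / Q = £599,100 / 15,903 = £37.6721.
Variable cost per unit = £158.04 − £37.6721 = £120.37.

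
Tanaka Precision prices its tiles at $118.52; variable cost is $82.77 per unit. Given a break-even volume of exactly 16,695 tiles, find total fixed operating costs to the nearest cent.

$596,846.25

Contribution margin per unit = $118.52 − $82.77 = $35.75.
Since BE = FC / CM, FC = 16,695 × $35.75 = $596,846.25.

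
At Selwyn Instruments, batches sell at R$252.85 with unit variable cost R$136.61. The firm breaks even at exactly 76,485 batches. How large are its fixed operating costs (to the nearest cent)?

Each unit contributes R$252.85 − R$136.61 = R$116.24.
Fixed costs = break-even units × CM = 76,485 × R$116.24 = R$8,890,616.40.

R$8,890,616.40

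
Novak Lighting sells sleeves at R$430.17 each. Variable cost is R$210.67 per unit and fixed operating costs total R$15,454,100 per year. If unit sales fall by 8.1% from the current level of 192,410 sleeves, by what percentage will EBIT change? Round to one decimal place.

Total contribution margin = 192,410 × R$219.50 = R$42,233,995.00.
Subtracting fixed costs: EBIT = R$42,233,995.00 − R$15,454,100 = R$26,779,895.00.
So DOL = total CM / EBIT = R$42,233,995.00 / R$26,779,895.00 = 1.5771.
%ΔEBIT = DOL × %ΔSales = 1.5771 × -8.1% = -12.8%.

-12.8%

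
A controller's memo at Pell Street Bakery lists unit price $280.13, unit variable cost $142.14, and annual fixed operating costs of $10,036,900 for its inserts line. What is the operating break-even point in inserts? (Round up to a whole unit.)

Contribution margin per unit = $280.13 − $142.14 = $137.99.
Break-even volume = fixed costs ÷ CM per unit = $10,036,900 ÷ $137.99 = 72,736.43, so 72,737 inserts.

72,737 inserts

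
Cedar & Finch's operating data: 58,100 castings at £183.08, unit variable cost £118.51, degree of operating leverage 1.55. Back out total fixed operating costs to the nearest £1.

£1,331,183

Contribution at this volume is 58,100 × £64.57 = £3,751,517.00.
Since DOL = CM ÷ EBIT, EBIT = £3,751,517.00 ÷ 1.55 = £2,420,333.55.
And FC = contribution − EBIT = £3,751,517.00 − £2,420,333.55 = £1,331,183.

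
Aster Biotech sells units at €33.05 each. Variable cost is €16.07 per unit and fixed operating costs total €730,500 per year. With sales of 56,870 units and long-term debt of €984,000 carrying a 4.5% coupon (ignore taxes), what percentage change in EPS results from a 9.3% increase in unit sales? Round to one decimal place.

+47.1%

Contribution at this volume is 56,870 × €16.98 = €965,652.60.
EBIT = €965,652.60 − €730,500 = €235,152.60.
Interest = €44,280.00, so EBIT − I = €190,872.60.
Degree of combined leverage = contribution ÷ (EBIT − I) = €965,652.60 ÷ €190,872.60 = 5.0591.
EPS therefore changes by 5.0591 × (+9.3%) = +47.1%.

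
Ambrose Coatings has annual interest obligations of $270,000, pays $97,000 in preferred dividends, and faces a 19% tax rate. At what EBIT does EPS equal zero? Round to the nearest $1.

Grossing the preferred dividend up to pre-tax terms: $97,000 / (1 − 0.19) = $119,753.09.
EPS = 0 when EBIT covers interest plus the pre-tax preferred burden: $270,000 + $119,753.09 = $389,753.09.

$389,753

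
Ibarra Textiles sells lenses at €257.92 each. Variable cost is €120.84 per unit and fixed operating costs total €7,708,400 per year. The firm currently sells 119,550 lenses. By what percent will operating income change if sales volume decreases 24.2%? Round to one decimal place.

-45.7%

Total contribution margin = 119,550 × €137.08 = €16,387,914.00.
Operating income = contribution − fixed costs = €16,387,914.00 − €7,708,400 = €8,679,514.00.
Degree of operating leverage = €16,387,914.00 / €8,679,514.00 = 1.8881.
Operating income changes by 1.8881 × -24.2% = -45.7%.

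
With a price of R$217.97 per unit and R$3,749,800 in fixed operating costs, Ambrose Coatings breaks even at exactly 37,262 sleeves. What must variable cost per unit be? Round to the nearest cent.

Contribution per unit must be FC / Q = R$3,749,800 / 37,262 = R$100.6334.
Variable cost per unit = R$217.97 − R$100.6334 = R$117.34.

R$117.34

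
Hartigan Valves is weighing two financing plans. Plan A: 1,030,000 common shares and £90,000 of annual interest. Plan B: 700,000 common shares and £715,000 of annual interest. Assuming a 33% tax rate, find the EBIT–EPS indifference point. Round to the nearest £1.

At indifference, (EBIT − 90,000)(1 − t)/1,030,000 = (EBIT − 715,000)(1 − t)/700,000.
The (1 − t) factor cancels: (EBIT − 90,000) × 700,000 = (EBIT − 715,000) × 1,030,000.
EBIT × (1,030,000 − 700,000) = 715,000 × 1,030,000 − 90,000 × 700,000 = 673,450,000,000, so EBIT = 673,450,000,000 ÷ 330,000 = 2,040,757.58.

£2,040,758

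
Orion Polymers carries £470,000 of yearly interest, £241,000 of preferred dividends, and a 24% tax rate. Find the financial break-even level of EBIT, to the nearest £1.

£787,105

Preferred dividends are paid after tax, so their pre-tax equivalent is £241,000 ÷ (1 − 0.24) = £317,105.26.
EPS = 0 when EBIT covers interest plus the pre-tax preferred burden: £470,000 + £317,105.26 = £787,105.26.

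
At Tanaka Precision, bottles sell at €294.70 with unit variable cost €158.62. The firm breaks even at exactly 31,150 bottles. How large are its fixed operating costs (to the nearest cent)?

Contribution margin per unit = €294.70 − €158.62 = €136.08.
Fixed costs = break-even units × CM = 31,150 × €136.08 = €4,238,892.00.

€4,238,892.00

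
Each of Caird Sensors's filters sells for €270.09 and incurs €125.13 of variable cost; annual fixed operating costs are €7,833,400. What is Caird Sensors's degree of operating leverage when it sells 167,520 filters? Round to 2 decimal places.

1.48

Total contribution margin = 167,520 × €144.96 = €24,283,699.20.
Subtracting fixed costs: EBIT = €24,283,699.20 − €7,833,400 = €16,450,299.20.
Degree of operating leverage = €24,283,699.20 / €16,450,299.20 = 1.4762.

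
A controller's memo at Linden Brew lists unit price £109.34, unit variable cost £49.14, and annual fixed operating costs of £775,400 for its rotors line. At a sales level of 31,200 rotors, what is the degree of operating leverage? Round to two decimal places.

At 31,200 units, contribution = 31,200 × £60.20 = £1,878,240.00.
Operating income = contribution − fixed costs = £1,878,240.00 − £775,400 = £1,102,840.00.
So DOL = total CM / EBIT = £1,878,240.00 / £1,102,840.00 = 1.7031.

1.70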